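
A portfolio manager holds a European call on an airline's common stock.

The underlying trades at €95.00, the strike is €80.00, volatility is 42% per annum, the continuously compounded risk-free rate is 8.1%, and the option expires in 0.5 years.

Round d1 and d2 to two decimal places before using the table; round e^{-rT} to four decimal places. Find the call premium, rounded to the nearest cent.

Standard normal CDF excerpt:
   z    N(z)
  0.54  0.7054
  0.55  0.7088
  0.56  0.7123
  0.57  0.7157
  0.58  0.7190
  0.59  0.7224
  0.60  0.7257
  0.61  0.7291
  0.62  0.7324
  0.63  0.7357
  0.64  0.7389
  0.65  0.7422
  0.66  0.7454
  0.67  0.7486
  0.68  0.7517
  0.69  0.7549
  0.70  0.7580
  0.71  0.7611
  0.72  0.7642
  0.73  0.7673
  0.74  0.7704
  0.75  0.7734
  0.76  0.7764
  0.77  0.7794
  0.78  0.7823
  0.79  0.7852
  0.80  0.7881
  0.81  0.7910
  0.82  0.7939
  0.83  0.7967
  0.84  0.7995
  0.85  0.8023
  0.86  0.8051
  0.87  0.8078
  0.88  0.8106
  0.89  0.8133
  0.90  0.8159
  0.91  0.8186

σ√T = 0.42·√0.5 = 0.2970
ln(S/K) + (r + σ²/2)T = ln(95/80) + (0.081 + 0.42²/2)·0.5 = 0.1719 + 0.0846 = 0.2565
d₁ = 0.2565 / 0.2970 = 0.8635 → 0.86
d₂ = d₁ − σ√T = 0.8635 − 0.2970 = 0.5665 → 0.57
e^(−rT) = e^(−0.081·0.5) = 0.9603
N(d₁) = N(0.86) = 0.8051;  N(d₂) = N(0.57) = 0.7157
C = 95·0.8051 − 80·0.9603·0.7157 = 76.4845 − 54.9829 = 21.5016

€21.50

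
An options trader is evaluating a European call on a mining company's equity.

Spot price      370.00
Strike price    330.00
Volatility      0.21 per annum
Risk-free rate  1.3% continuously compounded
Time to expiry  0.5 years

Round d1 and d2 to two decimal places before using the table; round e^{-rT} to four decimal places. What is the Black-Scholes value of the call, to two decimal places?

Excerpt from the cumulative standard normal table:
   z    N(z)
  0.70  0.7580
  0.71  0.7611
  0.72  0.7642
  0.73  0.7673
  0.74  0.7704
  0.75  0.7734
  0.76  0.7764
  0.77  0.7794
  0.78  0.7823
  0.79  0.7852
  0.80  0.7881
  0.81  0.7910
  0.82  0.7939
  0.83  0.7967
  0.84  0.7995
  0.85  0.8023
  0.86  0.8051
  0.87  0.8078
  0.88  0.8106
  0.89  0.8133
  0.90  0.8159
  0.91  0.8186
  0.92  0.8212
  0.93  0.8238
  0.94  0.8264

48.34

σ√T = 0.21·√0.5 = 0.1485
d₁ = [ln(370/330) + (0.013 + 0.21²/2)·0.5] / 0.1485 = [0.1144 + 0.0175] / 0.1485 = 0.8885 ⇒ 0.89
d₂ = d₁ − σ√T = 0.8885 − 0.1485 = 0.7400 ⇒ 0.74
e^(−rT) = e^(−0.013·0.5) = 0.9935
N(d₁) = N(0.89) = 0.8133;  N(d₂) = N(0.74) = 0.7704
C = 370·0.8133 − 330·0.9935·0.7704 = 300.9210 − 252.5795 = 48.3415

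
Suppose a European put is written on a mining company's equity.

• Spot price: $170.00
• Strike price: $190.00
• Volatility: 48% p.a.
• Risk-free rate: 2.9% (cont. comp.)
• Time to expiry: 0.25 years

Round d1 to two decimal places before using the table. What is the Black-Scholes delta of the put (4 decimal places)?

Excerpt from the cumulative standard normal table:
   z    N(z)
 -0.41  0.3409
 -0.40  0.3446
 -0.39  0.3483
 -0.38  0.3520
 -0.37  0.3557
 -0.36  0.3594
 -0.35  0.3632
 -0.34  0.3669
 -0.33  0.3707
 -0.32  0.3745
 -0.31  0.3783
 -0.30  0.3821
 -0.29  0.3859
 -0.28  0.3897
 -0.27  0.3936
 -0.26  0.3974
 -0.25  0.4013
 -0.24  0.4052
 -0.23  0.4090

-0.6217

σ√T = 0.48 × 0.5000 = 0.2400
d₁ = [ln(170/190) + (0.029 + 0.48²/2)·0.25] / 0.2400 = [-0.1112 + 0.0360] / 0.2400 = -0.3132 → -0.31
N(d₁) = N(-0.31) = 0.3783
Δ_put = N(d₁) − 1 = 0.3783 − 1 = -0.6217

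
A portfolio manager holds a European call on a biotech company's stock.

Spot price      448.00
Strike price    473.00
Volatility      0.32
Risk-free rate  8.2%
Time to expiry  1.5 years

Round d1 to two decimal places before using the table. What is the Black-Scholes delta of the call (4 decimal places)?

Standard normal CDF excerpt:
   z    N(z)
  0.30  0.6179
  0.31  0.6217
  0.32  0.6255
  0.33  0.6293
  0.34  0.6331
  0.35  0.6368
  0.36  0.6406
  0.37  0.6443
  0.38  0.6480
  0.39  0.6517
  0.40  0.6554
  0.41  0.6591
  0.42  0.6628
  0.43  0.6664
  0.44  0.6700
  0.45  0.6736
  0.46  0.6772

0.6443

σ√T = 0.32·√1.5 = 0.3919
d₁ = [ln(448/473) + (0.082 + ½·0.32²)·1.5] / (σ√T) = (-0.0543 + 0.1998) / 0.3919 = 0.3712 → 0.37
N(d₁) = N(0.37) = 0.6443
Δ_call = N(d₁) = 0.6443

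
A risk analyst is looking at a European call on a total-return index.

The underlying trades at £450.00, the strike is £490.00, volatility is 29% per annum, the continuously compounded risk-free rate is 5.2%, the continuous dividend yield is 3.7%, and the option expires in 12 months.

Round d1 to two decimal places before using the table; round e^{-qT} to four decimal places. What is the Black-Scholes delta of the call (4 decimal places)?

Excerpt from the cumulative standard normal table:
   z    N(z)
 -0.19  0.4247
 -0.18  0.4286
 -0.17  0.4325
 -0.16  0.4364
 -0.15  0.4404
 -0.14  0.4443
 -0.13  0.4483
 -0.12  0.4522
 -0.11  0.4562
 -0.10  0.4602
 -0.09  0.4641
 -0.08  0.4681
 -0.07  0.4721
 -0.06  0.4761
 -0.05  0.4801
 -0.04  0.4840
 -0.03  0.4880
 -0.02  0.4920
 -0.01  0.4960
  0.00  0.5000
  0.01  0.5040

0.4435

σ√T = 0.29·√1 = 0.2900
d₁ = [ln(450/490) + (0.052 − 0.037 + ½·0.29²)·1] / (σ√T) = (-0.0852 + 0.0570) / 0.2900 = -0.0969 → -0.10
N(d₁) = N(-0.10) = 0.4602
Δ_call = e^(−qT)·N(d₁) = 0.9637·0.4602 = 0.4435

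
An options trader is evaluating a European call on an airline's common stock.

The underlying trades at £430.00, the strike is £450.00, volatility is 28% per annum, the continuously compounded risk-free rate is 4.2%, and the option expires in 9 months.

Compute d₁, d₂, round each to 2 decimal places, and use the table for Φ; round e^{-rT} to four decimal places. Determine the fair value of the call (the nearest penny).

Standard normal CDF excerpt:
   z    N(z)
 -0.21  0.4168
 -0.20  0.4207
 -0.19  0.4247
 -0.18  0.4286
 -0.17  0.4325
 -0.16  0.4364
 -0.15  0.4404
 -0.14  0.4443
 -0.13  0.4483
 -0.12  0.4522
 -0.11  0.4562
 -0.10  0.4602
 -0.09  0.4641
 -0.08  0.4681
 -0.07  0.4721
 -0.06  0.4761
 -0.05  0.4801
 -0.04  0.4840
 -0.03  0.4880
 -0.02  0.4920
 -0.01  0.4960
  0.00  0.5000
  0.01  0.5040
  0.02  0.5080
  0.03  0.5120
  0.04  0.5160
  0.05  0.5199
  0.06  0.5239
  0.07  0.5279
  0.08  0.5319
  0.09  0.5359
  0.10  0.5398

£38.39

T = 0.75;  σ√T = 0.2425
d₁ = [ln(430/450) + (0.042 + ½·0.28²)·0.75] / (σ√T) = (-0.0455 + 0.0609) / 0.2425 = 0.0637 ≈ 0.06
d₂ = 0.0637 − 0.2425 = -0.1788 ≈ -0.18
exp(−rT) = exp(−0.042·0.75) = 0.9690
N(d₁) = N(0.06) = 0.5239;  N(d₂) = N(-0.18) = 0.4286
C = 430·0.5239 − 450·0.9690·0.4286 = 225.2770 − 186.8910 = 38.3860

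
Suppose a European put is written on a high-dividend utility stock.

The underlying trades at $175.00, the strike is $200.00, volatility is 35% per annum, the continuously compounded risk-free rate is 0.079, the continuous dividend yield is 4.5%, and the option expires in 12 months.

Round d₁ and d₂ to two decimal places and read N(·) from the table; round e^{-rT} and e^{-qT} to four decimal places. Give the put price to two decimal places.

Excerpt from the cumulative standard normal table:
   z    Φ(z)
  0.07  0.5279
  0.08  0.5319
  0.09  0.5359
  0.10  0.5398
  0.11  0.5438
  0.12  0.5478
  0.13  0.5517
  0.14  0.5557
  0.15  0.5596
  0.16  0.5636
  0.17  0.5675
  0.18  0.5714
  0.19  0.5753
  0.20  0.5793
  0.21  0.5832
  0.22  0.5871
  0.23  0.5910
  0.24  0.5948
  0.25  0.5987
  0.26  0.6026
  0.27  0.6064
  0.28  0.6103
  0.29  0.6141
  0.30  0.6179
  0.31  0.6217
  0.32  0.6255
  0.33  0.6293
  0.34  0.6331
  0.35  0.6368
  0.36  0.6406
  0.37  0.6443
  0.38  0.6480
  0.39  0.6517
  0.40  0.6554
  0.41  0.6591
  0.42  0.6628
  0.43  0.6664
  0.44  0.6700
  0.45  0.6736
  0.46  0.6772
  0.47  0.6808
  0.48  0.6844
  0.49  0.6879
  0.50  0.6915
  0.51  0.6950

$34.17

T = 1;  σ√T = 0.3500
ln(S/K) + (r − q + σ²/2)T = ln(175/200) + (0.079 − 0.045 + 0.35²/2)·1 = -0.1335 + 0.0953 = -0.0383
d₁ = -0.0383 / 0.3500 = -0.1094 → -0.11
d₂ = d₁ − σ√T = -0.1094 − 0.3500 = -0.4594 → -0.46
exp(−qT) = exp(−0.045·1) = 0.9560;  exp(−rT) = exp(−0.079·1) = 0.9240
N(−d₂) = N(0.46) = 0.6772;  N(−d₁) = N(0.11) = 0.5438
P = 200·0.9240·0.6772 − 175·0.9560·0.5438 = 125.1466 − 90.9777 = 34.1688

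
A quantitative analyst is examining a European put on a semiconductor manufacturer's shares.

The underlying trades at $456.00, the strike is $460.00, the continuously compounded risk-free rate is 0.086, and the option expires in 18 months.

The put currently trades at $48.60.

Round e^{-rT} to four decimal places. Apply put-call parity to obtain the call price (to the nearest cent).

$100.26

e^(−rT) = e^(−0.086·1.5) = 0.8790
Put-call parity: C − P = S − K·e^(−rT) = 456 − 460·0.8790 = 456 − 404.3400 = 51.6600
C = P + (C − P) = 48.60 + (51.6600) = 100.2600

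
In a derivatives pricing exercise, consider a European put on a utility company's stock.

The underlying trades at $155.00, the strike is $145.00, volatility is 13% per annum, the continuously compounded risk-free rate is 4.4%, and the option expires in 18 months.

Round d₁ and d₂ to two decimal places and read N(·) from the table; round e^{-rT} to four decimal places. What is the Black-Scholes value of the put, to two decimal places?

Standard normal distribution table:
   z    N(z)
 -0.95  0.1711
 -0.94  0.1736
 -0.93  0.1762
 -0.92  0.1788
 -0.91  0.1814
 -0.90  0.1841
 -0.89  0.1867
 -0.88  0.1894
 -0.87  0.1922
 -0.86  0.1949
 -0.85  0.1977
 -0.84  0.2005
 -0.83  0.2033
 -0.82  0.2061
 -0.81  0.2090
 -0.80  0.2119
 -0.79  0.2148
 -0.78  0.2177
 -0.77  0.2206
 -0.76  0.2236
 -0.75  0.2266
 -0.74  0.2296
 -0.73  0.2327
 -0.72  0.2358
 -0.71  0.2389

$2.64

T = 1.5;  σ√T = 0.1592
d₁ = [ln(155/145) + (0.044 + 0.13²/2)·1.5] / 0.1592 = [0.0667 + 0.0787] / 0.1592 = 0.9130 → 0.91
d₂ = d₁ − σ√T = 0.9130 − 0.1592 = 0.7538 → 0.75
exp(−rT) = exp(−0.044·1.5) = 0.9361
N(−d₂) = N(-0.75) = 0.2266;  N(−d₁) = N(-0.91) = 0.1814
P = 145·0.9361·0.2266 − 155·0.1814 = 30.7574 − 28.1170 = 2.6404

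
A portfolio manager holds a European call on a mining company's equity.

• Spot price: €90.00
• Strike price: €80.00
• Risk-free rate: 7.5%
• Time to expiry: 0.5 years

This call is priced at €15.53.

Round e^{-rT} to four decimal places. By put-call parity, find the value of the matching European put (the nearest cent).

€2.59

e^(−rT) = e^(−0.075·0.5) = 0.9632
Put-call parity: C − P = S − K·e^(−rT) = 90 − 80·0.9632 = 90 − 77.0560 = 12.9440
P = C − (C − P) = 15.53 − (12.9440) = 2.5860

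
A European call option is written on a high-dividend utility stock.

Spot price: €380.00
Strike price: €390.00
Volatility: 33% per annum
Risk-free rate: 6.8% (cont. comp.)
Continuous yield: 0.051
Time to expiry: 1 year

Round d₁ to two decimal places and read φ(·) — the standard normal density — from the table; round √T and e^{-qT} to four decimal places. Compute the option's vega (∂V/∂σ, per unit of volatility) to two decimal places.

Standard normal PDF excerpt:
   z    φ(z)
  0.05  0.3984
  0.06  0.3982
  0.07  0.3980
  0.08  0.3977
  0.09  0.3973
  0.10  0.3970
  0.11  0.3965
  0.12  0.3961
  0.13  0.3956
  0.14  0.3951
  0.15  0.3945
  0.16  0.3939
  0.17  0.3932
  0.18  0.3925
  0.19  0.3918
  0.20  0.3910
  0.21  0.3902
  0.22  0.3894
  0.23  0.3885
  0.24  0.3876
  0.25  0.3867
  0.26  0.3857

142.68

σ√T = 0.33·√1 = 0.3300
ln(S/K) + (r − q + σ²/2)T = ln(380/390) + (0.068 − 0.051 + 0.33²/2)·1 = -0.0260 + 0.0715 = 0.0455
d₁ = 0.0455 / 0.3300 = 0.1378 ≈ 0.14
√T = √1 = 1.0000
φ(d₁) = φ(0.14) = 0.3951
e^(−qT) = e^(−0.051·1) = 0.9503
vega = S·e^(−qT)·φ(d₁)·√T = 380·0.9503·0.3951·1.0000 = 142.6761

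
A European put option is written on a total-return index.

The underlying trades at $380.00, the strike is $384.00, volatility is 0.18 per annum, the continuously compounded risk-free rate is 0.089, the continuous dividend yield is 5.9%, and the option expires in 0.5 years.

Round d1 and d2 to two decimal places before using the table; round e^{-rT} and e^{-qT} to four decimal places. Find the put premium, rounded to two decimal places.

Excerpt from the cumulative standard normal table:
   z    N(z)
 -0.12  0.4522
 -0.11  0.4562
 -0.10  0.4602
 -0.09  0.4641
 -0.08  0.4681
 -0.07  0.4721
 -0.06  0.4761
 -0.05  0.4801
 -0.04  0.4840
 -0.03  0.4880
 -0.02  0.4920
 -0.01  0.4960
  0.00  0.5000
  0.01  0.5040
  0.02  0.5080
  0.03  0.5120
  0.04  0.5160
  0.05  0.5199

σ√T = 0.18·√0.5 = 0.1273
d₁ = [ln(380/384) + (0.089 − 0.059 + 0.18²/2)·0.5] / 0.1273 = [-0.0105 + 0.0231] / 0.1273 = 0.0992 → 0.10
d₂ = d₁ − σ√T = 0.0992 − 0.1273 = -0.0281 → -0.03
exp(−qT) = exp(−0.059·0.5) = 0.9709;  exp(−rT) = exp(−0.089·0.5) = 0.9565
P = 384·0.9565·N(0.03) − 380·0.9709·N(-0.10) = 384·0.9565·0.5120 − 380·0.9709·0.4602 = 188.0556 − 169.7871 = 18.2684

$18.27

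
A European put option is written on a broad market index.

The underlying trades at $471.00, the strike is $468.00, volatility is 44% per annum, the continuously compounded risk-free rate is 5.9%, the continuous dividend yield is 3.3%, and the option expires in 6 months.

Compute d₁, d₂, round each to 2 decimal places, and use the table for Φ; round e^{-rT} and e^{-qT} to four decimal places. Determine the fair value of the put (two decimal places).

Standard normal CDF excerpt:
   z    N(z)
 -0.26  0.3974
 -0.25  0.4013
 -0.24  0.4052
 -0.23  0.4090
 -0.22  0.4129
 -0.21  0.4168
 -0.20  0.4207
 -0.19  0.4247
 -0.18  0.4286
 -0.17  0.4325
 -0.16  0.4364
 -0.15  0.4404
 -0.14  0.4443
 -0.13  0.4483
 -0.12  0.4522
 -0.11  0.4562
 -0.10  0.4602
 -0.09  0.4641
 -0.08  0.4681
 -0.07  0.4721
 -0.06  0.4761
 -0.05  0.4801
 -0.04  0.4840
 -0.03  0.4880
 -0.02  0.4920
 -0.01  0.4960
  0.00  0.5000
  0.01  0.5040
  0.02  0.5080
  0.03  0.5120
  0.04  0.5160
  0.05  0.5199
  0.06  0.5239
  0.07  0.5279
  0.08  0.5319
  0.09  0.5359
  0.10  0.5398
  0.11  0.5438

T = 0.5;  σ√T = 0.3111
d₁ = [ln(471/468) + (0.059 − 0.033 + ½·0.44²)·0.5] / (σ√T) = (0.0064 + 0.0614) / 0.3111 = 0.2179 ⇒ 0.22
d₂ = 0.2179 − 0.3111 = -0.0932 ⇒ -0.09
e^(−qT) = e^(−0.033·0.5) = 0.9836;  e^(−rT) = e^(−0.059·0.5) = 0.9709
N(−d₂) = N(0.09) = 0.5359;  N(−d₁) = N(-0.22) = 0.4129
P = 468·0.9709·0.5359 − 471·0.9836·0.4129 = 243.5029 − 191.2865 = 52.2164

$52.22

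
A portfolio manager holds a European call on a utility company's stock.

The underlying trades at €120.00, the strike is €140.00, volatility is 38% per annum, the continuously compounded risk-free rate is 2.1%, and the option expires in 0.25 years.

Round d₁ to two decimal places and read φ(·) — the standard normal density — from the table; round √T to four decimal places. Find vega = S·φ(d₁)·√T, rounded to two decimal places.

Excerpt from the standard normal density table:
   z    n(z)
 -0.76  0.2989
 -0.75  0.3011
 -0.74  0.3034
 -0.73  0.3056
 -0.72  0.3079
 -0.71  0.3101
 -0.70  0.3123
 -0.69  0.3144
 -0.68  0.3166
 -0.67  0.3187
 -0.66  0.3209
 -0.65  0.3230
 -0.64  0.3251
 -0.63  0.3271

18.86

σ√T = 0.38 × 0.5000 = 0.1900
d₁ = [ln(120/140) + (0.021 + ½·0.38²)·0.25] / (σ√T) = (-0.1542 + 0.0233) / 0.1900 = -0.6887 ⇒ -0.69
√T = √0.25 = 0.5000
φ(d₁) = φ(-0.69) = 0.3144
vega = S·φ(d₁)·√T = 120·0.3144·0.5000 = 18.8640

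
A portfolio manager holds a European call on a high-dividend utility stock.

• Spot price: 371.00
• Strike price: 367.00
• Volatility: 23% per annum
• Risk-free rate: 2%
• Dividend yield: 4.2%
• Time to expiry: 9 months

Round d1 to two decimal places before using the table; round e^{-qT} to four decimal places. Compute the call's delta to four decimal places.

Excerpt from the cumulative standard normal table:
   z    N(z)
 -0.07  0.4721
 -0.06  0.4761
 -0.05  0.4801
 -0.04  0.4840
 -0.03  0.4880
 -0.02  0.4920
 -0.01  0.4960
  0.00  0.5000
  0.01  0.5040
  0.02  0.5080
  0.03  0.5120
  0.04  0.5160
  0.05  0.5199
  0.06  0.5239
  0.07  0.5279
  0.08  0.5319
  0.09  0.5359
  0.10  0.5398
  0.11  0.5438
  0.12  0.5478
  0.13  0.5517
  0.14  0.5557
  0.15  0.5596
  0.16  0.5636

0.5115

σ√T = 0.23 × 0.8660 = 0.1992
d₁ = [ln(371/367) + (0.02 − 0.042 + 0.23²/2)·0.75] / 0.1992 = [0.0108 + 0.0033] / 0.1992 = 0.0712 ⇒ 0.07
N(d₁) = N(0.07) = 0.5279
Δ_call = e^(−qT)·N(d₁) = 0.9690·0.5279 = 0.5115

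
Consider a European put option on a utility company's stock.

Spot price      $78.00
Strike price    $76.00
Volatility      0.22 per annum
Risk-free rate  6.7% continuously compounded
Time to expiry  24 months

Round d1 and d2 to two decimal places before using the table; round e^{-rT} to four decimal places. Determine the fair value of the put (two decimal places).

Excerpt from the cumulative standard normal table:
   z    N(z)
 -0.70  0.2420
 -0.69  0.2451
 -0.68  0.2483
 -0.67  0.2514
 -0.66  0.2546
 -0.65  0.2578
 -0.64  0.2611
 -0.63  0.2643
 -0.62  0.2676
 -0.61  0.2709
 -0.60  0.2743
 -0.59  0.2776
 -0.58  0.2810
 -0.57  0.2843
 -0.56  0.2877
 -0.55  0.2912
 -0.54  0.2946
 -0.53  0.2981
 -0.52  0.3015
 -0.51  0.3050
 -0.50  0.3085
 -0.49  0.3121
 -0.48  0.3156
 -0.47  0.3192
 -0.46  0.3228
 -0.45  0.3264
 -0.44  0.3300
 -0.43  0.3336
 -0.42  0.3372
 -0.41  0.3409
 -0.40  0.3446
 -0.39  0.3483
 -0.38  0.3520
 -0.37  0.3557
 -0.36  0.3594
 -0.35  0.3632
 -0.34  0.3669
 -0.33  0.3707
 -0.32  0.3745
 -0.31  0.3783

σ√T = 0.22·√2 = 0.3111
d₁ = [ln(78/76) + (0.067 + ½·0.22²)·2] / (σ√T) = (0.0260 + 0.1824) / 0.3111 = 0.6697 ⇒ 0.67
d₂ = 0.6697 − 0.3111 = 0.3586 ⇒ 0.36
exp(−rT) = exp(−0.067·2) = 0.8746
P = 76·0.8746·N(-0.36) − 78·N(-0.67) = 76·0.8746·0.3594 − 78·0.2514 = 23.8892 − 19.6092 = 4.2800

$4.28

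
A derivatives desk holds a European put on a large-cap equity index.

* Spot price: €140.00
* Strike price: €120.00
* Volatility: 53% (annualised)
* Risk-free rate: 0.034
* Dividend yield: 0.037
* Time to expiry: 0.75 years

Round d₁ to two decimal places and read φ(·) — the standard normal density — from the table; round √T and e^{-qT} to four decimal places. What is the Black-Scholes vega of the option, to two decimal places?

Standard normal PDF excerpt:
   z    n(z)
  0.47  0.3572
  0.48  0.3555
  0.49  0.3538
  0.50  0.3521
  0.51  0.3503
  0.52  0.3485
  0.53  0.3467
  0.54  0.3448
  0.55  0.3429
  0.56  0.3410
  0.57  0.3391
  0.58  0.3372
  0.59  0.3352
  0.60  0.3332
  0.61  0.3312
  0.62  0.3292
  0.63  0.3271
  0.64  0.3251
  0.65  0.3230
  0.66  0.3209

σ√T = 0.53·√0.75 = 0.4590
d₁ = [ln(140/120) + (0.034 − 0.037 + ½·0.53²)·0.75] / (σ√T) = (0.1542 + 0.1031) / 0.4590 = 0.5604 ⇒ 0.56
√T = √0.75 = 0.8660
φ(d₁) = φ(0.56) = 0.3410
exp(−qT) = exp(−0.037·0.75) = 0.9726
vega = S·exp(−qT)·φ(d₁)·√T = 140·0.9726·0.3410·0.8660 = 40.2100
(Vega is the same for a European call and put with the same parameters.)

40.21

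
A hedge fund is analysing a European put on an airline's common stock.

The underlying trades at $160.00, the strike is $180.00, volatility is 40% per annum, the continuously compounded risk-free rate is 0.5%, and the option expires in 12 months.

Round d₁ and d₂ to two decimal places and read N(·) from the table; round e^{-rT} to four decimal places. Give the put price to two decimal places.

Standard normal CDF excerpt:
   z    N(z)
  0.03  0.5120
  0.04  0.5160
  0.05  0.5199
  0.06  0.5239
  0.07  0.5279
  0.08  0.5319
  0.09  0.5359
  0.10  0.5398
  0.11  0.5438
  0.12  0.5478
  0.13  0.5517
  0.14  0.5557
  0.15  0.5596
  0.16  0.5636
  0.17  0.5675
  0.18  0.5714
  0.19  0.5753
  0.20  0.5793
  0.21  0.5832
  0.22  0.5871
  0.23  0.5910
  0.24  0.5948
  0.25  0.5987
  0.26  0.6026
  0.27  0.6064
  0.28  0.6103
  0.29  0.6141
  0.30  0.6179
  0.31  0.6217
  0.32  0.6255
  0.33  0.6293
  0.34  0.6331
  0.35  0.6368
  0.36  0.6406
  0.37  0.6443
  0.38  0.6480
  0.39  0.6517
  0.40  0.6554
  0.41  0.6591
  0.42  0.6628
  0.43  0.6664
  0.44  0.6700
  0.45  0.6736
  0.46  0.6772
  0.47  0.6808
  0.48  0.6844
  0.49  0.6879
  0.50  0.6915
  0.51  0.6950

$37.47

T = 1;  σ√T = 0.4000
d₁ = [ln(160/180) + (0.005 + 0.4²/2)·1] / 0.4000 = [-0.1178 + 0.0850] / 0.4000 = -0.0820 which rounds to -0.08
d₂ = d₁ − σ√T = -0.0820 − 0.4000 = -0.4820 which rounds to -0.48
e^(−rT) = e^(−0.005·1) = 0.9950
N(−d₂) = N(0.48) = 0.6844;  N(−d₁) = N(0.08) = 0.5319
P = 180·0.9950·0.6844 − 160·0.5319 = 122.5760 − 85.1040 = 37.4720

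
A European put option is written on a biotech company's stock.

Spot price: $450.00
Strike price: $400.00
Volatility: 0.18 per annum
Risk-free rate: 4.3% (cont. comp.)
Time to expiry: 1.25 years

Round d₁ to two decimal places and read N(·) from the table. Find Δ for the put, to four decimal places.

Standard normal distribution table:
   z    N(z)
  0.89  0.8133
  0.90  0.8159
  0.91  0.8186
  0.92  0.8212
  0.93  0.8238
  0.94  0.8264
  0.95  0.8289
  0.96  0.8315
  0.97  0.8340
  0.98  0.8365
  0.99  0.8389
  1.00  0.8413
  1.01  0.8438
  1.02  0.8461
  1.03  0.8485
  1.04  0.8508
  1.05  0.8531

-0.1711

σ√T = 0.18·√1.25 = 0.2012
d₁ = [ln(450/400) + (0.043 + 0.18²/2)·1.25] / 0.2012 = [0.1178 + 0.0740] / 0.2012 = 0.9530 ⇒ 0.95
N(d₁) = N(0.95) = 0.8289
Δ_put = N(d₁) − 1 = 0.8289 − 1 = -0.1711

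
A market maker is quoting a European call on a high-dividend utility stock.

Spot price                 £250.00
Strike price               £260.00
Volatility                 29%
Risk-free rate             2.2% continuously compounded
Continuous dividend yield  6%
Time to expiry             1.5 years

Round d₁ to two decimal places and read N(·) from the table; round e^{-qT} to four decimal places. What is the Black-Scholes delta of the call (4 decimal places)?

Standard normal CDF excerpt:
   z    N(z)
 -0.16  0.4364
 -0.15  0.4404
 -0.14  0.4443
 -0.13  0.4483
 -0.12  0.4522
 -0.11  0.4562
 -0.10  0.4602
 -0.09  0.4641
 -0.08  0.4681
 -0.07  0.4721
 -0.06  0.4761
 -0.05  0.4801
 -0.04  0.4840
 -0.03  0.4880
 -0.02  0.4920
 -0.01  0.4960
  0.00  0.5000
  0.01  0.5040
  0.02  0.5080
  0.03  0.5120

σ√T = 0.29·√1.5 = 0.3552
d₁ = [ln(250/260) + (0.022 − 0.06 + 0.29²/2)·1.5] / 0.3552 = [-0.0392 + 0.0061] / 0.3552 = -0.0933 which rounds to -0.09
N(d₁) = N(-0.09) = 0.4641
Δ_call = exp(−qT)·N(d₁) = 0.9139·0.4641 = 0.4241

0.4241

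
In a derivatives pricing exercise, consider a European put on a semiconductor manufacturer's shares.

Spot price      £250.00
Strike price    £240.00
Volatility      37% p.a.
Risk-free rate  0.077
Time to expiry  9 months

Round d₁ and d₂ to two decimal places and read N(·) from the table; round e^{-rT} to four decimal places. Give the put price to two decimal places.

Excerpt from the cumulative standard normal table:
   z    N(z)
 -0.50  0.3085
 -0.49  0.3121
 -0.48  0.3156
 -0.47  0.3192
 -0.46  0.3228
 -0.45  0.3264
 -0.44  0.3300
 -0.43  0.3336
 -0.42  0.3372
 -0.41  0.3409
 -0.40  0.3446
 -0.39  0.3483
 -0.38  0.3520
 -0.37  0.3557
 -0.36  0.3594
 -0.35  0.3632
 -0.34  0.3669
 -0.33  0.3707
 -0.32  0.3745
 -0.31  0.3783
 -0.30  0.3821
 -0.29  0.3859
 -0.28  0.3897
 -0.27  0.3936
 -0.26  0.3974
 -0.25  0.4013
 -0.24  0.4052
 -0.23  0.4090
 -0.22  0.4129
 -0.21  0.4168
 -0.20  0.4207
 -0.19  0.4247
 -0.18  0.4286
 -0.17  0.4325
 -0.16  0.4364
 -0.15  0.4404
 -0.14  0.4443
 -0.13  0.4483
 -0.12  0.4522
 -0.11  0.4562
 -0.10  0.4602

£19.97

σ√T = 0.37 × 0.8660 = 0.3204
ln(S/K) + (r + σ²/2)T = ln(250/240) + (0.077 + 0.37²/2)·0.75 = 0.0408 + 0.1091 = 0.1499
d₁ = 0.1499 / 0.3204 = 0.4678 → 0.47
d₂ = d₁ − σ√T = 0.4678 − 0.3204 = 0.1474 → 0.15
exp(−rT) = exp(−0.077·0.75) = 0.9439
N(−d₂) = N(-0.15) = 0.4404;  N(−d₁) = N(-0.47) = 0.3192
P = 240·0.9439·0.4404 − 250·0.3192 = 99.7665 − 79.8000 = 19.9665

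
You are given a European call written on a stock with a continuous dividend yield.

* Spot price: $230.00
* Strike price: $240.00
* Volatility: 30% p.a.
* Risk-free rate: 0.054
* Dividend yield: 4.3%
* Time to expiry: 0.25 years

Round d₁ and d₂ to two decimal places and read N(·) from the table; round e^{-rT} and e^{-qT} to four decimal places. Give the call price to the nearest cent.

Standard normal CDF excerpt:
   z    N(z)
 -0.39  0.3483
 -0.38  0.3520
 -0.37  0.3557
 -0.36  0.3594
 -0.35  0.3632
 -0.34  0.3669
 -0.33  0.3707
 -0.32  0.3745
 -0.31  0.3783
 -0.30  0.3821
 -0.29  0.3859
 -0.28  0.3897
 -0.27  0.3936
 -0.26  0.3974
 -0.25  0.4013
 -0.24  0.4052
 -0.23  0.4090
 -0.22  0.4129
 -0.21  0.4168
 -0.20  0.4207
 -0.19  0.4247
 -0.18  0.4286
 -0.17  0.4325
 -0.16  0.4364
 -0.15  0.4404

$9.76

T = 0.25;  σ√T = 0.1500
d₁ = [ln(230/240) + (0.054 − 0.043 + ½·0.3²)·0.25] / (σ√T) = (-0.0426 + 0.0140) / 0.1500 = -0.1904 → -0.19
d₂ = -0.1904 − 0.1500 = -0.3404 → -0.34
exp(−qT) = exp(−0.043·0.25) = 0.9893;  exp(−rT) = exp(−0.054·0.25) = 0.9866
N(d₁) = N(-0.19) = 0.4247;  N(d₂) = N(-0.34) = 0.3669
C = 230·0.9893·0.4247 − 240·0.9866·0.3669 = 96.6358 − 86.8760 = 9.7598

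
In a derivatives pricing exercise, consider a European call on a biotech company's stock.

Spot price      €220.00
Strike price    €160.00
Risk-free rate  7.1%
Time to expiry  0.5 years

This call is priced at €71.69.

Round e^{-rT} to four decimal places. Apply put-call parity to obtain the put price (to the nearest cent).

€6.11

e^(−rT) = e^(−0.071·0.5) = 0.9651
Put-call parity: C − P = S − K·e^(−rT) = 220 − 160·0.9651 = 220 − 154.4160 = 65.5840
P = C − (C − P) = 71.69 − (65.5840) = 6.1060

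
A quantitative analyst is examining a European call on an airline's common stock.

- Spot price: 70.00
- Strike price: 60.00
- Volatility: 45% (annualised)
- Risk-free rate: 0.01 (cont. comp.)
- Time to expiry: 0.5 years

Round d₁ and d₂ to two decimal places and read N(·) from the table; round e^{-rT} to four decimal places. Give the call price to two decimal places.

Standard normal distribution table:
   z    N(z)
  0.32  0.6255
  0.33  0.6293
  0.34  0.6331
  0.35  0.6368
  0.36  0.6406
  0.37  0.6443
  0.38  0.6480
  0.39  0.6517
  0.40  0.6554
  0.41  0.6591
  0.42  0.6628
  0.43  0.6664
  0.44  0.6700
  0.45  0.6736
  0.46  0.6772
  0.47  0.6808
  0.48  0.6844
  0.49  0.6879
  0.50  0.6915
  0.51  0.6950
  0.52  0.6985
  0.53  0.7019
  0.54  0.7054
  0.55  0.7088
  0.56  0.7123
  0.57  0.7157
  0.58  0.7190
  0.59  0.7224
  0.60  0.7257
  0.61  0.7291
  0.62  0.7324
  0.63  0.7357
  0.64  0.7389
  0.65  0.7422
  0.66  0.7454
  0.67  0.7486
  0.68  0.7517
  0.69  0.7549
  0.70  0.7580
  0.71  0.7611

T = 0.5;  σ√T = 0.3182
d₁ = [ln(70/60) + (0.01 + 0.45²/2)·0.5] / 0.3182 = [0.1542 + 0.0556] / 0.3182 = 0.6593 ≈ 0.66
d₂ = d₁ − σ√T = 0.6593 − 0.3182 = 0.3411 ≈ 0.34
e^(−rT) = e^(−0.01·0.5) = 0.9950
N(d₁) = N(0.66) = 0.7454;  N(d₂) = N(0.34) = 0.6331
C = 70·0.7454 − 60·0.9950·0.6331 = 52.1780 − 37.7961 = 14.3819

14.38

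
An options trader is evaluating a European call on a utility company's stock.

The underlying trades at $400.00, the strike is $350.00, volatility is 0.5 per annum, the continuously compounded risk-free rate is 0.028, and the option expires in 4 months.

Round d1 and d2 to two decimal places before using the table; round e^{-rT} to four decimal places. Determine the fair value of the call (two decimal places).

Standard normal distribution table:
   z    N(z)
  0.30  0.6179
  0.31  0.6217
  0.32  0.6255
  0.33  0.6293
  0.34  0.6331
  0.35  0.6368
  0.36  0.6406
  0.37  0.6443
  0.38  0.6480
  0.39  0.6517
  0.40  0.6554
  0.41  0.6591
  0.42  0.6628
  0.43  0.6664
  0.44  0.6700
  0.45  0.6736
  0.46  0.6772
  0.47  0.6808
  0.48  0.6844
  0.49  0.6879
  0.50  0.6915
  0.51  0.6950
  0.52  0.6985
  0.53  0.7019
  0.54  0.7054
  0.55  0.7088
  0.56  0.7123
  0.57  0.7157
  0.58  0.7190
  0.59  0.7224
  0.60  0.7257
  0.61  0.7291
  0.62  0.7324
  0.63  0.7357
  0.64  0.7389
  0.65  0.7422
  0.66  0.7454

$74.75

σ√T = 0.5·√0.3333 = 0.2887
ln(S/K) + (r + σ²/2)T = ln(400/350) + (0.028 + 0.5²/2)·0.3333 = 0.1335 + 0.0510 = 0.1845
d₁ = 0.1845 / 0.2887 = 0.6392 ≈ 0.64
d₂ = d₁ − σ√T = 0.6392 − 0.2887 = 0.3506 ≈ 0.35
e^(−rT) = e^(−0.028·0.3333) = 0.9907
C = 400·N(0.64) − 350·0.9907·N(0.35) = 400·0.7389 − 350·0.9907·0.6368 = 295.5600 − 220.8072 = 74.7528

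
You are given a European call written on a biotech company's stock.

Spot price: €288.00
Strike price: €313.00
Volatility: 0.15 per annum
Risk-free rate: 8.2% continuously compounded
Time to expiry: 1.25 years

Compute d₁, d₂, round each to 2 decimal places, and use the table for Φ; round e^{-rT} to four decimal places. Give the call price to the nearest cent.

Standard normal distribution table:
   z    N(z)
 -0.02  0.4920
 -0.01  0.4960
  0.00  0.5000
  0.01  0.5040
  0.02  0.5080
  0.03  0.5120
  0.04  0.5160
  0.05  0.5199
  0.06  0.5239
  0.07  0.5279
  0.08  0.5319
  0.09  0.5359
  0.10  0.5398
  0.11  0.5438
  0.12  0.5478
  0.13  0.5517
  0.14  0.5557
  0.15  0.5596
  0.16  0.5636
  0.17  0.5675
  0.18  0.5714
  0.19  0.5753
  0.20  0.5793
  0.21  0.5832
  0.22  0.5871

€22.19

σ√T = 0.15·√1.25 = 0.1677
ln(S/K) + (r + σ²/2)T = ln(288/313) + (0.082 + 0.15²/2)·1.25 = -0.0832 + 0.1166 = 0.0333
d₁ = 0.0333 / 0.1677 = 0.1987 ≈ 0.20
d₂ = d₁ − σ√T = 0.1987 − 0.1677 = 0.0310 ≈ 0.03
exp(−rT) = exp(−0.082·1.25) = 0.9026
N(d₁) = N(0.20) = 0.5793;  N(d₂) = N(0.03) = 0.5120
C = 288·0.5793 − 313·0.9026·0.5120 = 166.8384 − 144.6471 = 22.1913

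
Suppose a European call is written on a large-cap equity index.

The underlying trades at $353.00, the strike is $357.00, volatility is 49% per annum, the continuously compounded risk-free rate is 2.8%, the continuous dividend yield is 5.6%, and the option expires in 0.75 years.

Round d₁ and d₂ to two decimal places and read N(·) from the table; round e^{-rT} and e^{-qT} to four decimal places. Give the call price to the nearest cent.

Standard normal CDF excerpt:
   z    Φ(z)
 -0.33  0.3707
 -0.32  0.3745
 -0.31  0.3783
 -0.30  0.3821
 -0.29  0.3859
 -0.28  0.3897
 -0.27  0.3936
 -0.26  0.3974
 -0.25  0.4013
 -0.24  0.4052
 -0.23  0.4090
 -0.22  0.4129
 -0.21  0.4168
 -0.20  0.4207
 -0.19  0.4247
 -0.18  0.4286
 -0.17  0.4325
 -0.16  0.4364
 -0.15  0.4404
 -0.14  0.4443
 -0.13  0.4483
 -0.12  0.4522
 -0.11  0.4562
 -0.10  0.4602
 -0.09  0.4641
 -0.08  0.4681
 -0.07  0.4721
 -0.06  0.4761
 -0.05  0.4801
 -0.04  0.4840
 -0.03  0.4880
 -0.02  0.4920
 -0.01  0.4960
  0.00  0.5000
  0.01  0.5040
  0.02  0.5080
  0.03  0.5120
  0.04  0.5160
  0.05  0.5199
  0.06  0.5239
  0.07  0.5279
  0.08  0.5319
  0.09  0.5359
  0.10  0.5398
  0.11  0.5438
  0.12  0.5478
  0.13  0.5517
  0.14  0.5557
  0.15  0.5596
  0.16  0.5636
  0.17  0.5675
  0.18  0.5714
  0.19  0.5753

$53.20

σ√T = 0.49·√0.75 = 0.4244
d₁ = [ln(353/357) + (0.028 − 0.056 + ½·0.49²)·0.75] / (σ√T) = (-0.0113 + 0.0690) / 0.4244 = 0.1361 which rounds to 0.14
d₂ = 0.1361 − 0.4244 = -0.2882 which rounds to -0.29
e^(−qT) = e^(−0.056·0.75) = 0.9589;  e^(−rT) = e^(−0.028·0.75) = 0.9792
C = 353·0.9589·N(0.14) − 357·0.9792·N(-0.29) = 353·0.9589·0.5557 − 357·0.9792·0.3859 = 188.0998 − 134.9008 = 53.1991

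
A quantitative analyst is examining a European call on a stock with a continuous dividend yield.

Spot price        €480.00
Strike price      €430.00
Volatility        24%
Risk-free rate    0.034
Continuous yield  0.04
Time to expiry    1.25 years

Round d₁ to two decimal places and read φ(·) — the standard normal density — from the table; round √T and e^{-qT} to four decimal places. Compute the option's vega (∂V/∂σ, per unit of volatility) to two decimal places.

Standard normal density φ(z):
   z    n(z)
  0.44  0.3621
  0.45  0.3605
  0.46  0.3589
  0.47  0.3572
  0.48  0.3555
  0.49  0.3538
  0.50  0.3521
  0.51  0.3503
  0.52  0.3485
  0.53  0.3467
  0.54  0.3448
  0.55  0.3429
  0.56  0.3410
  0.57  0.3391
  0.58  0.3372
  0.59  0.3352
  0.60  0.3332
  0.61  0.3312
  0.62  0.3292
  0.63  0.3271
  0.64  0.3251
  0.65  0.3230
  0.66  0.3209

177.89

σ√T = 0.24·√1.25 = 0.2683
d₁ = [ln(480/430) + (0.034 − 0.04 + ½·0.24²)·1.25] / (σ√T) = (0.1100 + 0.0285) / 0.2683 = 0.5162 which rounds to 0.52
√T = √1.25 = 1.1180
φ(d₁) = φ(0.52) = 0.3485
e^(−qT) = e^(−0.04·1.25) = 0.9512
vega = S·e^(−qT)·φ(d₁)·√T = 480·0.9512·0.3485·1.1180 = 177.8925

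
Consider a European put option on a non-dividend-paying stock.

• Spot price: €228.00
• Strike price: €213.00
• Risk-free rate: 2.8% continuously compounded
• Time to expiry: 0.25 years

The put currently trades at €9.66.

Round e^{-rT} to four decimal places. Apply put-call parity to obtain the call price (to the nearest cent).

€26.15

exp(−rT) = exp(−0.028·0.25) = 0.9930
Put-call parity: C − P = S − K·e^(−rT) = 228 − 213·0.9930 = 228 − 211.5090 = 16.4910
C = P + (C − P) = 9.66 + (16.4910) = 26.1510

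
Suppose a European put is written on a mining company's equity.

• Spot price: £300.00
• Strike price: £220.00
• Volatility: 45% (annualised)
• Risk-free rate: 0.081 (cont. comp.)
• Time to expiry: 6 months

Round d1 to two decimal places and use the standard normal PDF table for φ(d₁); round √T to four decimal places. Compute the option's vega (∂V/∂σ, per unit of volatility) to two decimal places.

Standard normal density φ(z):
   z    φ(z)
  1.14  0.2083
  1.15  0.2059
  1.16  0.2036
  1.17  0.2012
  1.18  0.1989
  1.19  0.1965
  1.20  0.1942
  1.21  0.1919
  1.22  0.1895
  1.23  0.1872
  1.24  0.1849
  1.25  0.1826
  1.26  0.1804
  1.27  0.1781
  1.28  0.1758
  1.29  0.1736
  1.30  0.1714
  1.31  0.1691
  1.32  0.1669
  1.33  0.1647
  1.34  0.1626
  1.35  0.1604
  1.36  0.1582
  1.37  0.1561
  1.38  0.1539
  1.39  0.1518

T = 0.5;  σ√T = 0.3182
d₁ = [ln(300/220) + (0.081 + 0.45²/2)·0.5] / 0.3182 = [0.3102 + 0.0911] / 0.3182 = 1.2611 which rounds to 1.26
√T = √0.5 = 0.7071
φ(d₁) = φ(1.26) = 0.1804
vega = S·φ(d₁)·√T = 300·0.1804·0.7071 = 38.2683

38.27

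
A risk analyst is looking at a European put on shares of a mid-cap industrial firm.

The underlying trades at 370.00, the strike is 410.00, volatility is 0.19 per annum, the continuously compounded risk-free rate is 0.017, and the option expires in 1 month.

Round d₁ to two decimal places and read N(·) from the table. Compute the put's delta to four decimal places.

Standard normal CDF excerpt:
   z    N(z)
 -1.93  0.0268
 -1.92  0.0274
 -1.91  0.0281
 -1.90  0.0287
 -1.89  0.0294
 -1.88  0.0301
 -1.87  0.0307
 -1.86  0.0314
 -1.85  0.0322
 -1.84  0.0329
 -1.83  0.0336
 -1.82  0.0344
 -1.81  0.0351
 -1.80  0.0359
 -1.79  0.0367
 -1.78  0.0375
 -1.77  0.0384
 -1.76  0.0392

-0.9656

σ√T = 0.19 × 0.2887 = 0.0548
ln(S/K) + (r + σ²/2)T = ln(370/410) + (0.017 + 0.19²/2)·0.08333 = -0.1027 + 0.0029 = -0.0997
d₁ = -0.0997 / 0.0548 = -1.8183 which rounds to -1.82
N(d₁) = N(-1.82) = 0.0344
Δ_put = N(d₁) − 1 = 0.0344 − 1 = -0.9656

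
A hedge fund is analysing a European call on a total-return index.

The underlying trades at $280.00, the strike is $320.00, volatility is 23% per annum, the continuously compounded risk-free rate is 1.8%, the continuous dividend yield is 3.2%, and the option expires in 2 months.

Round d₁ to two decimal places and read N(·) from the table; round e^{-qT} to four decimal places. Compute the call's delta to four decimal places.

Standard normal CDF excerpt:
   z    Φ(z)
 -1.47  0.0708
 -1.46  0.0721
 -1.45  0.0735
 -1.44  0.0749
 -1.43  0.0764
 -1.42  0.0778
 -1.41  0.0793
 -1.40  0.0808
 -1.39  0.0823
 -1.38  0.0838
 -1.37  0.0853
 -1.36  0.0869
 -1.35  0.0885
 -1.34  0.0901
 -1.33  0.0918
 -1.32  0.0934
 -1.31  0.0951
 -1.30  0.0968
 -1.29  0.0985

T = 0.1667;  σ√T = 0.0939
d₁ = [ln(280/320) + (0.018 − 0.032 + 0.23²/2)·0.1667] / 0.0939 = [-0.1335 + 0.0021] / 0.0939 = -1.4000 ≈ -1.40
N(d₁) = N(-1.40) = 0.0808
Δ_call = exp(−qT)·N(d₁) = 0.9947·0.0808 = 0.0804

0.0804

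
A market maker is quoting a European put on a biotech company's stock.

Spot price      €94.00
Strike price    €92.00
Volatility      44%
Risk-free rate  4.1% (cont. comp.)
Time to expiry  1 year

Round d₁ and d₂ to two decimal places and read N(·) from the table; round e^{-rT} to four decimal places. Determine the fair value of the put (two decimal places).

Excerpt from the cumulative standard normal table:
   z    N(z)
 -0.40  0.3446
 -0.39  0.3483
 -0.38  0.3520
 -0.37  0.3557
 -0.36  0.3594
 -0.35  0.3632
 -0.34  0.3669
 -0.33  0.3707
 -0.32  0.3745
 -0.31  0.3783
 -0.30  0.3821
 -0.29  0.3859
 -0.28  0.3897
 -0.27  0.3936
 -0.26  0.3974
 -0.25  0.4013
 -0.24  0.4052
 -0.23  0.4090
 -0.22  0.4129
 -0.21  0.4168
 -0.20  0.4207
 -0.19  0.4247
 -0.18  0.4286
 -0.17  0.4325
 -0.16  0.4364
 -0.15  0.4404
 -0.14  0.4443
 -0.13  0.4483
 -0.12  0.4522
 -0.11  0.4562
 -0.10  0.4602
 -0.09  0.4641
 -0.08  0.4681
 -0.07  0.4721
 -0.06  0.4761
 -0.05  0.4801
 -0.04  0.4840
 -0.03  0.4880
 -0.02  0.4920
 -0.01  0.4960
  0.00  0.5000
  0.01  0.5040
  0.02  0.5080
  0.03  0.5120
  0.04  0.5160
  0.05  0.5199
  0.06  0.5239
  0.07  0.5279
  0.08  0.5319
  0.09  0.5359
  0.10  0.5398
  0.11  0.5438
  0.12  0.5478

σ√T = 0.44·√1 = 0.4400
ln(S/K) + (r + σ²/2)T = ln(94/92) + (0.041 + 0.44²/2)·1 = 0.0215 + 0.1378 = 0.1593
d₁ = 0.1593 / 0.4400 = 0.3621 which rounds to 0.36
d₂ = d₁ − σ√T = 0.3621 − 0.4400 = -0.0779 which rounds to -0.08
e^(−rT) = e^(−0.041·1) = 0.9598
N(−d₂) = N(0.08) = 0.5319;  N(−d₁) = N(-0.36) = 0.3594
P = 92·0.9598·0.5319 − 94·0.3594 = 46.9676 − 33.7836 = 13.1840

€13.18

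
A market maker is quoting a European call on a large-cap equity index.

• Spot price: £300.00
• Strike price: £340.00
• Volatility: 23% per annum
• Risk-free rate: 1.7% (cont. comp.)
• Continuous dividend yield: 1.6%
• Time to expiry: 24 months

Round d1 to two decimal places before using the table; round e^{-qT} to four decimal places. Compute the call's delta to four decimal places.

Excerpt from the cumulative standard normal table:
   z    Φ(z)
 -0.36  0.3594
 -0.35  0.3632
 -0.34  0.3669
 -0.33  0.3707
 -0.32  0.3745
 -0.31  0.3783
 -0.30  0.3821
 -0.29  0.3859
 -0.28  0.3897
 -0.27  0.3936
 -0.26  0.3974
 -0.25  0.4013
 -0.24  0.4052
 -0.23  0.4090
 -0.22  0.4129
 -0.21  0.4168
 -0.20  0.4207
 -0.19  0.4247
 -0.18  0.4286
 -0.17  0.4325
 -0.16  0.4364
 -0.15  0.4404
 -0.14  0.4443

0.3999

T = 2;  σ√T = 0.3253
d₁ = [ln(300/340) + (0.017 − 0.016 + ½·0.23²)·2] / (σ√T) = (-0.1252 + 0.0549) / 0.3253 = -0.2160 ≈ -0.22
N(d₁) = N(-0.22) = 0.4129
Δ_call = exp(−qT)·N(d₁) = 0.9685·0.4129 = 0.3999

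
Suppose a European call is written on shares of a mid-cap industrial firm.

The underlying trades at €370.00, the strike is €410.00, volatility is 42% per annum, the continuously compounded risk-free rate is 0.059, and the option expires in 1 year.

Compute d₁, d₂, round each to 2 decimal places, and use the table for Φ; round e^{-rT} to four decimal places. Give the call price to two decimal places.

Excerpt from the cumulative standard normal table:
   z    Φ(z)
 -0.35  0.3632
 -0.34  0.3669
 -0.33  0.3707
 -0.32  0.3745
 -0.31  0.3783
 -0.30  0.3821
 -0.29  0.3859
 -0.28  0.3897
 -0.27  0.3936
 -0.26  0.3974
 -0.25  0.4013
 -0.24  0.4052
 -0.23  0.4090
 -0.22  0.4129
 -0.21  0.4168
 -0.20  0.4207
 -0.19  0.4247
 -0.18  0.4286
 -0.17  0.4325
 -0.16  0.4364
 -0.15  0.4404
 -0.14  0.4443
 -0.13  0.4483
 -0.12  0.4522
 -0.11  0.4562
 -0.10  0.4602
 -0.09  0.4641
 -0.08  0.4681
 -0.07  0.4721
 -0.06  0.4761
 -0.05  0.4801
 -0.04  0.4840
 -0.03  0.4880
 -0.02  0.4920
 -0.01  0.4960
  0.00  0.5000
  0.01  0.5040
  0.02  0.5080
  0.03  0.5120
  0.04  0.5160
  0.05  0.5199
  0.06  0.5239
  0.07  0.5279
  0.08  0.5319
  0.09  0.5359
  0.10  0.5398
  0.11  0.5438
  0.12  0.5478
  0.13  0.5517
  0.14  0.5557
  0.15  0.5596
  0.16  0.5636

T = 1;  σ√T = 0.4200
d₁ = [ln(370/410) + (0.059 + 0.42²/2)·1] / 0.4200 = [-0.1027 + 0.1472] / 0.4200 = 0.1061 → 0.11
d₂ = d₁ − σ√T = 0.1061 − 0.4200 = -0.3139 → -0.31
exp(−rT) = exp(−0.059·1) = 0.9427
N(d₁) = N(0.11) = 0.5438;  N(d₂) = N(-0.31) = 0.3783
C = 370·0.5438 − 410·0.9427·0.3783 = 201.2060 − 146.2156 = 54.9904

€54.99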